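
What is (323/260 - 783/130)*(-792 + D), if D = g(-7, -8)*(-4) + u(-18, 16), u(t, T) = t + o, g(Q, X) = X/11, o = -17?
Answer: 204869/52 ≈ 3939.8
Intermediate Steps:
g(Q, X) = X/11 (g(Q, X) = X*(1/11) = X/11)
u(t, T) = -17 + t (u(t, T) = t - 17 = -17 + t)
D = -353/11 (D = ((1/11)*(-8))*(-4) + (-17 - 18) = -8/11*(-4) - 35 = 32/11 - 35 = -353/11 ≈ -32.091)
(323/260 - 783/130)*(-792 + D) = (323/260 - 783/130)*(-792 - 353/11) = (323*(1/260) - 783*1/130)*(-9065/11) = (323/260 - 783/130)*(-9065/11) = -1243/260*(-9065/11) = 204869/52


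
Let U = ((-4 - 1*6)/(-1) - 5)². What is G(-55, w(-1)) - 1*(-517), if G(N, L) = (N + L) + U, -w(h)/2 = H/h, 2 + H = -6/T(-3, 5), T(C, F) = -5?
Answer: 2427/5 ≈ 485.40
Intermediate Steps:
H = -⅘ (H = -2 - 6/(-5) = -2 - 6*(-⅕) = -2 + 6/5 = -⅘ ≈ -0.80000)
U = 25 (U = ((-4 - 6)*(-1) - 5)² = (-10*(-1) - 5)² = (10 - 5)² = 5² = 25)
w(h) = 8/(5*h) (w(h) = -(-8)/(5*h) = 8/(5*h))
G(N, L) = 25 + L + N (G(N, L) = (N + L) + 25 = (L + N) + 25 = 25 + L + N)
G(-55, w(-1)) - 1*(-517) = (25 + (8/5)/(-1) - 55) - 1*(-517) = (25 + (8/5)*(-1) - 55) + 517 = (25 - 8/5 - 55) + 517 = -158/5 + 517 = 2427/5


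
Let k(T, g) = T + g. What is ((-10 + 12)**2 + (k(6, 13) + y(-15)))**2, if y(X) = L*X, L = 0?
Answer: 529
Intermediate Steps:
y(X) = 0 (y(X) = 0*X = 0)
((-10 + 12)**2 + (k(6, 13) + y(-15)))**2 = ((-10 + 12)**2 + ((6 + 13) + 0))**2 = (2**2 + (19 + 0))**2 = (4 + 19)**2 = 23**2 = 529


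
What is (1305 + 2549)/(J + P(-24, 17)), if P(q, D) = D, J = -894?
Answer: -3854/877 ≈ -4.3945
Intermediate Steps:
(1305 + 2549)/(J + P(-24, 17)) = (1305 + 2549)/(-894 + 17) = 3854/(-877) = 3854*(-1/877) = -3854/877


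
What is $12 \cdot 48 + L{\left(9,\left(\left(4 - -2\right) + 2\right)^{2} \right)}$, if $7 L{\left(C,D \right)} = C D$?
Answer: $\frac{4608}{7} \approx 658.29$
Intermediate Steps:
$L{\left(C,D \right)} = \frac{C D}{7}$
$12 \cdot 48 + L{\left(9,\left(\left(4 - -2\right) + 2\right)^{2} \right)} = 12 \cdot 48 + \frac{1}{7} \cdot 9 \left(\left(4 - -2\right) + 2\right)^{2} = 576 + \frac{1}{7} \cdot 9 \left(\left(4 + 2\right) + 2\right)^{2} = 576 + \frac{1}{7} \cdot 9 \left(6 + 2\right)^{2} = 576 + \frac{1}{7} \cdot 9 \cdot 8^{2} = 576 + \frac{1}{7} \cdot 9 \cdot 64 = 576 + \frac{576}{7} = \frac{4608}{7}$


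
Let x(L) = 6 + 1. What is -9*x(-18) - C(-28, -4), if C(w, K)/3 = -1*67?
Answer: 138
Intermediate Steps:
C(w, K) = -201 (C(w, K) = 3*(-1*67) = 3*(-67) = -201)
x(L) = 7
-9*x(-18) - C(-28, -4) = -9*7 - 1*(-201) = -63 + 201 = 138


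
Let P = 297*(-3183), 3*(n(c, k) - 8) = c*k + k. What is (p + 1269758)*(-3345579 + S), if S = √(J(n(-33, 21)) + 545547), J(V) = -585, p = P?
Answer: -1085329246653 + 324407*√544962 ≈ -1.0851e+12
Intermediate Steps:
n(c, k) = 8 + k/3 + c*k/3 (n(c, k) = 8 + (c*k + k)/3 = 8 + (k + c*k)/3 = 8 + (k/3 + c*k/3) = 8 + k/3 + c*k/3)
P = -945351
p = -945351
S = √544962 (S = √(-585 + 545547) = √544962 ≈ 738.22)
(p + 1269758)*(-3345579 + S) = (-945351 + 1269758)*(-3345579 + √544962) = 324407*(-3345579 + √544962) = -1085329246653 + 324407*√544962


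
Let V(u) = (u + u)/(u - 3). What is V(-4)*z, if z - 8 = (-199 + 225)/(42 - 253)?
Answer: 13296/1477 ≈ 9.0020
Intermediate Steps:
z = 1662/211 (z = 8 + (-199 + 225)/(42 - 253) = 8 + 26/(-211) = 8 + 26*(-1/211) = 8 - 26/211 = 1662/211 ≈ 7.8768)
V(u) = 2*u/(-3 + u) (V(u) = (2*u)/(-3 + u) = 2*u/(-3 + u))
V(-4)*z = (2*(-4)/(-3 - 4))*(1662/211) = (2*(-4)/(-7))*(1662/211) = (2*(-4)*(-⅐))*(1662/211) = (8/7)*(1662/211) = 13296/1477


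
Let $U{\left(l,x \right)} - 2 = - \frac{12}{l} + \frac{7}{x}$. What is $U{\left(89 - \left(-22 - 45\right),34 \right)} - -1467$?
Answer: $\frac{649355}{442} \approx 1469.1$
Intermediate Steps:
$U{\left(l,x \right)} = 2 - \frac{12}{l} + \frac{7}{x}$ ($U{\left(l,x \right)} = 2 + \left(- \frac{12}{l} + \frac{7}{x}\right) = 2 - \frac{12}{l} + \frac{7}{x}$)
$U{\left(89 - \left(-22 - 45\right),34 \right)} - -1467 = \left(2 - \frac{12}{89 - \left(-22 - 45\right)} + \frac{7}{34}\right) - -1467 = \left(2 - \frac{12}{89 - \left(-22 - 45\right)} + 7 \cdot \frac{1}{34}\right) + 1467 = \left(2 - \frac{12}{89 - -67} + \frac{7}{34}\right) + 1467 = \left(2 - \frac{12}{89 + 67} + \frac{7}{34}\right) + 1467 = \left(2 - \frac{12}{156} + \frac{7}{34}\right) + 1467 = \left(2 - \frac{1}{13} + \frac{7}{34}\right) + 1467 = \frac{941}{442} + 1467 = \frac{649355}{442}$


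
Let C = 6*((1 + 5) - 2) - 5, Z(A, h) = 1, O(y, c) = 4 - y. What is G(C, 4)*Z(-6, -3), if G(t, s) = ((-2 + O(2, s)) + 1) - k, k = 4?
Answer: -3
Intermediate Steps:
C = 19 (C = 6*(6 - 2) - 5 = 6*4 - 5 = 24 - 5 = 19)
G(t, s) = -3 (G(t, s) = ((-2 + (4 - 1*2)) + 1) - 1*4 = ((-2 + (4 - 2)) + 1) - 4 = ((-2 + 2) + 1) - 4 = (0 + 1) - 4 = 1 - 4 = -3)
G(C, 4)*Z(-6, -3) = -3*1 = -3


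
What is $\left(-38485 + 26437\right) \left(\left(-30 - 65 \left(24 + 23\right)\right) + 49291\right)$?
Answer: $-556689888$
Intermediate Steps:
$\left(-38485 + 26437\right) \left(\left(-30 - 65 \left(24 + 23\right)\right) + 49291\right) = - 12048 \left(\left(-30 - 3055\right) + 49291\right) = - 12048 \left(-3085 + 49291\right) = \left(-12048\right) 46206 = -556689888$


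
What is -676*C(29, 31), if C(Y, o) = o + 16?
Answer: -31772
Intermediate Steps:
C(Y, o) = 16 + o
-676*C(29, 31) = -676*(16 + 31) = -676*47 = -31772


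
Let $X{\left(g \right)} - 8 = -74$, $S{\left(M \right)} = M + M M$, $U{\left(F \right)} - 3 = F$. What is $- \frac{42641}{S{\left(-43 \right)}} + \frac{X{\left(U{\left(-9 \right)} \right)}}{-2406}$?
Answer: $- \frac{17079175}{724206} \approx -23.583$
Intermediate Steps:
$U{\left(F \right)} = 3 + F$
$S{\left(M \right)} = M + M^{2}$
$X{\left(g \right)} = -66$ ($X{\left(g \right)} = 8 - 74 = -66$)
$- \frac{42641}{S{\left(-43 \right)}} + \frac{X{\left(U{\left(-9 \right)} \right)}}{-2406} = - \frac{42641}{\left(-43\right) \left(1 - 43\right)} - \frac{66}{-2406} = - \frac{42641}{\left(-43\right) \left(-42\right)} - - \frac{11}{401} = - \frac{42641}{1806} + \frac{11}{401} = - \frac{17079175}{724206}$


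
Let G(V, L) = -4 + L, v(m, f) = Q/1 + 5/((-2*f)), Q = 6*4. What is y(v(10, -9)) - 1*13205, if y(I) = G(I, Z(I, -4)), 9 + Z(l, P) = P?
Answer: -13222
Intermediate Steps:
Q = 24
Z(l, P) = -9 + P
v(m, f) = 24 - 5/(2*f) (v(m, f) = 24/1 + 5/((-2*f)) = 24*1 + 5*(-1/(2*f)) = 24 - 5/(2*f))
y(I) = -17 (y(I) = -4 + (-9 - 4) = -4 - 13 = -17)
y(v(10, -9)) - 1*13205 = -17 - 1*13205 = -17 - 13205 = -13222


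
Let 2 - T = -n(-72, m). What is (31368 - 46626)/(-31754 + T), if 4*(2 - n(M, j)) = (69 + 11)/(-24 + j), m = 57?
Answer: 251757/523885 ≈ 0.48056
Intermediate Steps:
n(M, j) = 2 - 20/(-24 + j) (n(M, j) = 2 - (69 + 11)/(4*(-24 + j)) = 2 - 20/(-24 + j))
T = 112/33 (T = 2 - (-1)*2*(-34 + 57)/(-24 + 57) = 2 - (-1)*2*23/33 = 2 - (-1)*2*(1/33)*23 = 2 - (-1)*46/33 = 2 - 1*(-46/33) = 2 + 46/33 = 112/33 ≈ 3.3939)
(31368 - 46626)/(-31754 + T) = (31368 - 46626)/(-31754 + 112/33) = -15258/(-1047770/33) = -15258*(-33/1047770) = 251757/523885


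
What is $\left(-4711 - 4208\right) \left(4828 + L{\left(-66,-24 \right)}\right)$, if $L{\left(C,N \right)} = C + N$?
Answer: $-42258222$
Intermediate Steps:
$\left(-4711 - 4208\right) \left(4828 + L{\left(-66,-24 \right)}\right) = \left(-4711 - 4208\right) \left(4828 - 90\right) = - 8919 \left(4828 - 90\right) = \left(-8919\right) 4738 = -42258222$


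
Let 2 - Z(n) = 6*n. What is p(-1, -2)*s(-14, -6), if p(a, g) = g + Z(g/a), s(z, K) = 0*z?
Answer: 0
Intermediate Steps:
s(z, K) = 0
Z(n) = 2 - 6*n
p(a, g) = 2 + g - 6*g/a (p(a, g) = g + (2 - 6*g/a) = 2 + g - 6*g/a)
p(-1, -2)*s(-14, -6) = (2 - 2 - 6*(-2)/(-1))*0 = (2 - 2 - 6*(-2)*(-1))*0 = (2 - 2 - 12)*0 = -12*0 = 0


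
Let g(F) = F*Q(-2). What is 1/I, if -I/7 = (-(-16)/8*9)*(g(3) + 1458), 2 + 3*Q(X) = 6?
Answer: -1/184212 ≈ -5.4285e-6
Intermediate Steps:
Q(X) = 4/3 (Q(X) = -⅔ + (⅓)*6 = -⅔ + 2 = 4/3)
g(F) = 4*F/3 (g(F) = F*(4/3) = 4*F/3)
I = -184212 (I = -7*-(-16)/8*9*((4/3)*3 + 1458) = -7*-(-16)/8*9*(4 + 1458) = -7*-8*(-¼)*9*1462 = -7*2*9*1462 = -126*1462 = -7*26316 = -184212)
1/I = 1/(-184212) = -1/184212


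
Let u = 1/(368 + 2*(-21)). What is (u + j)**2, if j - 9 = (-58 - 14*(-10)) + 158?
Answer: 6589380625/106276 ≈ 62003.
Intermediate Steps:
u = 1/326 (u = 1/(368 - 42) = 1/326 ≈ 0.0030675)
j = 249 (j = 9 + ((-58 - 14*(-10)) + 158) = 9 + ((-58 + 140) + 158) = 9 + (82 + 158) = 9 + 240 = 249)
(u + j)**2 = (1/326 + 249)**2 = (81175/326)**2 = 6589380625/106276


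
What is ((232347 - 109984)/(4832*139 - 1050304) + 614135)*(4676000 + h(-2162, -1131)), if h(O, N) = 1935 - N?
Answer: 544048526781628001/189328 ≈ 2.8736e+12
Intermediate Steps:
((232347 - 109984)/(4832*139 - 1050304) + 614135)*(4676000 + h(-2162, -1131)) = ((232347 - 109984)/(4832*139 - 1050304) + 614135)*(4676000 + (1935 - 1*(-1131))) = (122363/(671648 - 1050304) + 614135)*(4676000 + (1935 + 1131)) = (122363/(-378656) + 614135)*(4676000 + 3066) = (122363*(-1/378656) + 614135)*4679066 = (-122363/378656 + 614135)*4679066 = (232545780197/378656)*4679066 = 544048526781628001/189328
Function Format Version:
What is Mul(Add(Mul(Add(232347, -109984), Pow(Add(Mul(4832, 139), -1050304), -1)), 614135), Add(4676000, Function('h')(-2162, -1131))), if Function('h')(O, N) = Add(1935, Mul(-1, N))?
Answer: Rational(544048526781628001, 189328) ≈ 2.8736e+12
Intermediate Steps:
Mul(Add(Mul(Add(232347, -109984), Pow(Add(Mul(4832, 139), -1050304), -1)), 614135), Add(4676000, Function('h')(-2162, -1131))) = Mul(Add(Mul(Add(232347, -109984), Pow(Add(Mul(4832, 139), -1050304), -1)), 614135), Add(4676000, Add(1935, Mul(-1, -1131)))) = Mul(Add(Mul(122363, Pow(Add(671648, -1050304), -1)), 614135), Add(4676000, Add(1935, 1131))) = Mul(Add(Mul(122363, Pow(-378656, -1)), 614135), Add(4676000, 3066)) = Mul(Add(Mul(122363, Rational(-1, 378656)), 614135), 4679066) = Mul(Add(Rational(-122363, 378656), 614135), 4679066) = Mul(Rational(232545780197, 378656), 4679066) = Rational(544048526781628001, 189328)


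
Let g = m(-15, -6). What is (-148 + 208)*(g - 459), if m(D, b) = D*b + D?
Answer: -23040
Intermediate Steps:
m(D, b) = D + D*b
g = 75 (g = -15*(1 - 6) = -15*(-5) = 75)
(-148 + 208)*(g - 459) = (-148 + 208)*(75 - 459) = 60*(-384) = -23040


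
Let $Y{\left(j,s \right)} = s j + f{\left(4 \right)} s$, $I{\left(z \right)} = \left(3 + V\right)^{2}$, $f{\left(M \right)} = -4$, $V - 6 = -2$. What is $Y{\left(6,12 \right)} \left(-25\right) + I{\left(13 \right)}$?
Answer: $-551$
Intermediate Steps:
$V = 4$ ($V = 6 - 2 = 4$)
$I{\left(z \right)} = 49$ ($I{\left(z \right)} = \left(3 + 4\right)^{2} = 7^{2} = 49$)
$Y{\left(j,s \right)} = - 4 s + j s$ ($Y{\left(j,s \right)} = s j - 4 s = j s - 4 s = - 4 s + j s$)
$Y{\left(6,12 \right)} \left(-25\right) + I{\left(13 \right)} = 12 \left(-4 + 6\right) \left(-25\right) + 49 = 12 \cdot 2 \left(-25\right) + 49 = 24 \left(-25\right) + 49 = -600 + 49 = -551$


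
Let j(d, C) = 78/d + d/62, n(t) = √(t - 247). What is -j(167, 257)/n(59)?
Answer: 32725*I*√47/973276 ≈ 0.23051*I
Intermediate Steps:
n(t) = √(-247 + t)
j(d, C) = 78/d + d/62 (j(d, C) = 78/d + d*(1/62) = 78/d + d/62)
-j(167, 257)/n(59) = -(78/167 + (1/62)*167)/(√(-247 + 59)) = -(78*(1/167) + 167/62)/(√(-188)) = -(78/167 + 167/62)/(2*I*√47) = -32725*(-I*√47/94)/10354 = -(-32725)*I*√47/973276 = 32725*I*√47/973276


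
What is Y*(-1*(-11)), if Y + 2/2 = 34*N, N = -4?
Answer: -1507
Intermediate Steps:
Y = -137 (Y = -1 + 34*(-4) = -1 - 136 = -137)
Y*(-1*(-11)) = -(-137)*(-11) = -137*11 = -1507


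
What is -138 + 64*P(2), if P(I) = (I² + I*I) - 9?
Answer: -202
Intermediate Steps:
P(I) = -9 + 2*I² (P(I) = (I² + I²) - 9 = 2*I² - 9 = -9 + 2*I²)
-138 + 64*P(2) = -138 + 64*(-9 + 2*2²) = -138 + 64*(-9 + 2*4) = -138 + 64*(-9 + 8) = -138 + 64*(-1) = -138 - 64 = -202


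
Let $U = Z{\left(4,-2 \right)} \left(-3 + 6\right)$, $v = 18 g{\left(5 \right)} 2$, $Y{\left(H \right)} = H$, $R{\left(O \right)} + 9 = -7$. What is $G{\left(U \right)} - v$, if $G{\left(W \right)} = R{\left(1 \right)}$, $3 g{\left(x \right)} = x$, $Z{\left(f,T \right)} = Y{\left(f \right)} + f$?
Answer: $-76$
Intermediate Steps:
$R{\left(O \right)} = -16$ ($R{\left(O \right)} = -9 - 7 = -16$)
$Z{\left(f,T \right)} = 2 f$ ($Z{\left(f,T \right)} = f + f = 2 f$)
$g{\left(x \right)} = \frac{x}{3}$
$v = 60$ ($v = 18 \cdot \frac{1}{3} \cdot 5 \cdot 2 = 18 \cdot \frac{5}{3} \cdot 2 = 30 \cdot 2 = 60$)
$U = 24$ ($U = 2 \cdot 4 \left(-3 + 6\right) = 8 \cdot 3 = 24$)
$G{\left(W \right)} = -16$
$G{\left(U \right)} - v = -16 - 60 = -76$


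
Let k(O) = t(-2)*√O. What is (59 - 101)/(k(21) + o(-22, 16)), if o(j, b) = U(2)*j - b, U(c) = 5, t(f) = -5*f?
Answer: 63/164 + 5*√21/164 ≈ 0.52386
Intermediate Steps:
k(O) = 10*√O (k(O) = (-5*(-2))*√O = 10*√O)
o(j, b) = -b + 5*j (o(j, b) = 5*j - b = -b + 5*j)
(59 - 101)/(k(21) + o(-22, 16)) = (59 - 101)/(10*√21 + (-1*16 + 5*(-22))) = -42/(10*√21 + (-16 - 110)) = -42/(10*√21 - 126) = -42/(-126 + 10*√21)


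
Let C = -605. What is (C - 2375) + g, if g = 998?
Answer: -1982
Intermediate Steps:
(C - 2375) + g = (-605 - 2375) + 998 = -2980 + 998 = -1982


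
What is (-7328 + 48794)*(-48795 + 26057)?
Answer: -942853908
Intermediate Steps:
(-7328 + 48794)*(-48795 + 26057) = 41466*(-22738) = -942853908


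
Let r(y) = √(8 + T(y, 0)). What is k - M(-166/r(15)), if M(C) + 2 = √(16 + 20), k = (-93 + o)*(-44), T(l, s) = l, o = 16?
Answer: 3384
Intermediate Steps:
r(y) = √(8 + y)
k = 3388 (k = (-93 + 16)*(-44) = -77*(-44) = 3388)
M(C) = 4 (M(C) = -2 + √(16 + 20) = -2 + √36 = -2 + 6 = 4)
k - M(-166/r(15)) = 3388 - 1*4 = 3388 - 4 = 3384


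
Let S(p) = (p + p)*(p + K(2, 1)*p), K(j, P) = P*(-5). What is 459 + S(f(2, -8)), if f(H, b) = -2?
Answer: 427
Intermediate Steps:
K(j, P) = -5*P
S(p) = -8*p² (S(p) = (p + p)*(p + (-5*1)*p) = (2*p)*(p - 5*p) = (2*p)*(-4*p) = -8*p²)
459 + S(f(2, -8)) = 459 - 8*(-2)² = 459 - 8*4 = 459 - 32 = 427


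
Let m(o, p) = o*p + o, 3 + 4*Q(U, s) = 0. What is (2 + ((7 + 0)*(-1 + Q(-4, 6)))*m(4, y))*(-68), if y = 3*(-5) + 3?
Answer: -36788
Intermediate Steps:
Q(U, s) = -3/4 (Q(U, s) = -3/4 + (1/4)*0 = -3/4 + 0 = -3/4)
y = -12 (y = -15 + 3 = -12)
m(o, p) = o + o*p
(2 + ((7 + 0)*(-1 + Q(-4, 6)))*m(4, y))*(-68) = (2 + ((7 + 0)*(-1 - 3/4))*(4*(1 - 12)))*(-68) = (2 + (7*(-7/4))*(4*(-11)))*(-68) = (2 - 49/4*(-44))*(-68) = (2 + 539)*(-68) = 541*(-68) = -36788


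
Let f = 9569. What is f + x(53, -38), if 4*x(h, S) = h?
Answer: 38329/4 ≈ 9582.3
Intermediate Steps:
x(h, S) = h/4
f + x(53, -38) = 9569 + (¼)*53 = 9569 + 53/4 = 38329/4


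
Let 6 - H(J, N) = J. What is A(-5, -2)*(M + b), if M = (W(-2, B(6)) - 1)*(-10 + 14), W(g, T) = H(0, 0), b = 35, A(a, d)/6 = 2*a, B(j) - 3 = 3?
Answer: -3300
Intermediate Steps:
B(j) = 6 (B(j) = 3 + 3 = 6)
A(a, d) = 12*a (A(a, d) = 6*(2*a) = 12*a)
H(J, N) = 6 - J
W(g, T) = 6 (W(g, T) = 6 - 1*0 = 6 + 0 = 6)
M = 20 (M = (6 - 1)*(-10 + 14) = 5*4 = 20)
A(-5, -2)*(M + b) = (12*(-5))*(20 + 35) = -60*55 = -3300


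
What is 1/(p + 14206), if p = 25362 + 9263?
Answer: 1/48831 ≈ 2.0479e-5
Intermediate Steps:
p = 34625
1/(p + 14206) = 1/(34625 + 14206) = 1/48831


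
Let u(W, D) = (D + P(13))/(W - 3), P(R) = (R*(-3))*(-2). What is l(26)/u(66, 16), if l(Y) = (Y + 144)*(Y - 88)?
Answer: -332010/47 ≈ -7064.0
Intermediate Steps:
P(R) = 6*R (P(R) = -3*R*(-2) = 6*R)
l(Y) = (-88 + Y)*(144 + Y) (l(Y) = (144 + Y)*(-88 + Y) = (-88 + Y)*(144 + Y))
u(W, D) = (78 + D)/(-3 + W) (u(W, D) = (D + 6*13)/(W - 3) = (D + 78)/(-3 + W) = (78 + D)/(-3 + W))
l(26)/u(66, 16) = (-12672 + 26² + 56*26)/(((78 + 16)/(-3 + 66))) = (-12672 + 676 + 1456)/((94/63)) = -10540/((1/63)*94) = -10540/94/63 = -10540*63/94 = -332010/47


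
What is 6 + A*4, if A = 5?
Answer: 26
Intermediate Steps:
6 + A*4 = 6 + 5*4 = 6 + 20 = 26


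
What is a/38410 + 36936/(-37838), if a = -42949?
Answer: -1521908011/726678790 ≈ -2.0943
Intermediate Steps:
a/38410 + 36936/(-37838) = -42949/38410 + 36936/(-37838) = -42949*1/38410 + 36936*(-1/37838) = -42949/38410 - 18468/18919 = -1521908011/726678790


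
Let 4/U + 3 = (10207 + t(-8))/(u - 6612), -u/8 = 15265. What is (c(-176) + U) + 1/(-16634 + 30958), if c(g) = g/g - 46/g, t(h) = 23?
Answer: -2341871123/62462466264 ≈ -0.037492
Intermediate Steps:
u = -122120 (u = -8*15265 = -122120)
c(g) = 1 - 46/g
U = -257464/198213 (U = 4/(-3 + (10207 + 23)/(-122120 - 6612)) = 4/(-3 + 10230/(-128732)) = 4/(-3 + 10230*(-1/128732)) = 4/(-3 - 5115/64366) = 4/(-198213/64366) = 4*(-64366/198213) = -257464/198213 ≈ -1.2989)
(c(-176) + U) + 1/(-16634 + 30958) = ((-46 - 176)/(-176) - 257464/198213) + 1/(-16634 + 30958) = (-1/176*(-222) - 257464/198213) + 1/14324 = (111/88 - 257464/198213) + 1/14324 = -655189/17442744 + 1/14324 = -2341871123/62462466264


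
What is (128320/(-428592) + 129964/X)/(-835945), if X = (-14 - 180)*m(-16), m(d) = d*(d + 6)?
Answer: 932571617/173765479628400 ≈ 5.3668e-6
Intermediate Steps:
m(d) = d*(6 + d)
X = -31040 (X = (-14 - 180)*(-16*(6 - 16)) = -(-3104)*(-10) = -194*160 = -31040)
(128320/(-428592) + 129964/X)/(-835945) = (128320/(-428592) + 129964/(-31040))/(-835945) = (128320*(-1/428592) + 129964*(-1/31040))*(-1/835945) = (-8020/26787 - 32491/7760)*(-1/835945) = -932571617/207867120*(-1/835945) = 932571617/173765479628400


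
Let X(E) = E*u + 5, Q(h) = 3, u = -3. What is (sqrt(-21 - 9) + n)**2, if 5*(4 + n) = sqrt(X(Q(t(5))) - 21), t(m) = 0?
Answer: (-4 + I + I*sqrt(30))**2 ≈ -25.954 - 51.818*I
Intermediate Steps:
X(E) = 5 - 3*E (X(E) = E*(-3) + 5 = -3*E + 5 = 5 - 3*E)
n = -4 + I (n = -4 + sqrt((5 - 3*3) - 21)/5 = -4 + sqrt((5 - 9) - 21)/5 = -4 + sqrt(-4 - 21)/5 = -4 + sqrt(-25)/5 = -4 + (5*I)/5 = -4 + I ≈ -4.0 + 1.0*I)
(sqrt(-21 - 9) + n)**2 = (sqrt(-21 - 9) + (-4 + I))**2 = (sqrt(-30) + (-4 + I))**2 = (I*sqrt(30) + (-4 + I))**2 = (-4 + I + I*sqrt(30))**2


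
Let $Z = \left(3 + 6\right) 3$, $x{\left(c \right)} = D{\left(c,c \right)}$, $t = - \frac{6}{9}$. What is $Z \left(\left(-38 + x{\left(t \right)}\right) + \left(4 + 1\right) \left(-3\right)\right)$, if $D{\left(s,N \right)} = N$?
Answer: $-1449$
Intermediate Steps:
$t = - \frac{2}{3}$ ($t = \left(-6\right) \frac{1}{9} = - \frac{2}{3} \approx -0.66667$)
$x{\left(c \right)} = c$
$Z = 27$ ($Z = 9 \cdot 3 = 27$)
$Z \left(\left(-38 + x{\left(t \right)}\right) + \left(4 + 1\right) \left(-3\right)\right) = 27 \left(\left(-38 - \frac{2}{3}\right) + \left(4 + 1\right) \left(-3\right)\right) = 27 \left(- \frac{116}{3} + 5 \left(-3\right)\right) = 27 \left(- \frac{116}{3} - 15\right) = 27 \left(- \frac{161}{3}\right) = -1449$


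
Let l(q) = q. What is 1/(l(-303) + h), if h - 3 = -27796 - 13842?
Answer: -1/41938 ≈ -2.3845e-5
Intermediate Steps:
h = -41635 (h = 3 + (-27796 - 13842) = 3 - 41638 = -41635)
1/(l(-303) + h) = 1/(-303 - 41635) = 1/(-41938) = -1/41938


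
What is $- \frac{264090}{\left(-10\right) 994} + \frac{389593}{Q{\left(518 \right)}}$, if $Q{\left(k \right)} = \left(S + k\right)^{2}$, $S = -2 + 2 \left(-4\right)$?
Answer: $\frac{3601233809}{128257808} \approx 28.078$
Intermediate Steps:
$S = -10$ ($S = -2 - 8 = -10$)
$Q{\left(k \right)} = \left(-10 + k\right)^{2}$
$- \frac{264090}{\left(-10\right) 994} + \frac{389593}{Q{\left(518 \right)}} = - \frac{264090}{\left(-10\right) 994} + \frac{389593}{\left(-10 + 518\right)^{2}} = - \frac{264090}{-9940} + \frac{389593}{508^{2}} = \left(-264090\right) \left(- \frac{1}{9940}\right) + \frac{389593}{258064} = \frac{26409}{994} + 389593 \cdot \frac{1}{258064} = \frac{26409}{994} + \frac{389593}{258064} = \frac{3601233809}{128257808}$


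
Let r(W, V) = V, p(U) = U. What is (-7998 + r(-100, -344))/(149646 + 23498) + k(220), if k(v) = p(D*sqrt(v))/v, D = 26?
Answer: -4171/86572 + 13*sqrt(55)/55 ≈ 1.7047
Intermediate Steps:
k(v) = 26/sqrt(v) (k(v) = (26*sqrt(v))/v = 26/sqrt(v))
(-7998 + r(-100, -344))/(149646 + 23498) + k(220) = (-7998 - 344)/(149646 + 23498) + 26/sqrt(220) = -8342/173144 + 26*(sqrt(55)/110) = -8342*1/173144 + 13*sqrt(55)/55 = -4171/86572 + 13*sqrt(55)/55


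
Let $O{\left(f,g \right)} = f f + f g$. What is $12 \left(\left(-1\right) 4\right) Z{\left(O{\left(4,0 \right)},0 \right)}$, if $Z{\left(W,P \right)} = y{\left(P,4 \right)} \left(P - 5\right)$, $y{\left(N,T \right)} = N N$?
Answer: $0$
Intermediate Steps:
$y{\left(N,T \right)} = N^{2}$
$O{\left(f,g \right)} = f^{2} + f g$
$Z{\left(W,P \right)} = P^{2} \left(-5 + P\right)$ ($Z{\left(W,P \right)} = P^{2} \left(P - 5\right) = P^{2} \left(-5 + P\right)$)
$12 \left(\left(-1\right) 4\right) Z{\left(O{\left(4,0 \right)},0 \right)} = 12 \left(\left(-1\right) 4\right) 0^{2} \left(-5 + 0\right) = 12 \left(-4\right) 0 \left(-5\right) = \left(-48\right) 0 = 0$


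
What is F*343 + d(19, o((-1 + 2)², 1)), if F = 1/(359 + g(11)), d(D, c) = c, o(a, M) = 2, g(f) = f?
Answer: 1083/370 ≈ 2.9270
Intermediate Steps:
F = 1/370 (F = 1/(359 + 11) = 1/370 ≈ 0.0027027)
F*343 + d(19, o((-1 + 2)², 1)) = (1/370)*343 + 2 = 343/370 + 2 = 1083/370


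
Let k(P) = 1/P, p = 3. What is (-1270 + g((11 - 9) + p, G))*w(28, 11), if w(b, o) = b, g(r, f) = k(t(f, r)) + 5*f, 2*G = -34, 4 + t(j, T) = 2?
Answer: -37954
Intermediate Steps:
t(j, T) = -2 (t(j, T) = -4 + 2 = -2)
G = -17 (G = (½)*(-34) = -17)
g(r, f) = -½ + 5*f (g(r, f) = 1/(-2) + 5*f = -½ + 5*f)
(-1270 + g((11 - 9) + p, G))*w(28, 11) = (-1270 + (-½ + 5*(-17)))*28 = (-1270 + (-½ - 85))*28 = (-1270 - 171/2)*28 = -2711/2*28 = -37954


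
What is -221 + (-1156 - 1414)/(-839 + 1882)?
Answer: -233073/1043 ≈ -223.46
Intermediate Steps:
-221 + (-1156 - 1414)/(-839 + 1882) = -221 - 2570/1043 = -233073/1043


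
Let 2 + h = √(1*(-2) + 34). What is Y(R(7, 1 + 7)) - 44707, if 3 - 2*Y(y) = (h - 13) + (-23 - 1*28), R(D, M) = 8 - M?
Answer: -89345/2 - 2*√2 ≈ -44675.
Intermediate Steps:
h = -2 + 4*√2 (h = -2 + √(1*(-2) + 34) = -2 + √(-2 + 34) = -2 + √32 = -2 + 4*√2 ≈ 3.6569)
Y(y) = 69/2 - 2*√2 (Y(y) = 3/2 - (((-2 + 4*√2) - 13) + (-23 - 1*28))/2 = 3/2 - ((-15 + 4*√2) + (-23 - 28))/2 = 3/2 - ((-15 + 4*√2) - 51)/2 = 3/2 - (-66 + 4*√2)/2 = 3/2 + (33 - 2*√2) = 69/2 - 2*√2)
Y(R(7, 1 + 7)) - 44707 = (69/2 - 2*√2) - 44707 = -89345/2 - 2*√2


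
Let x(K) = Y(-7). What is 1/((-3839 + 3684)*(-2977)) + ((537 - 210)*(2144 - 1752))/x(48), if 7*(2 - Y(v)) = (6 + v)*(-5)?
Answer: 138013362763/1384305 ≈ 99699.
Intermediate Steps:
Y(v) = 44/7 + 5*v/7 (Y(v) = 2 - (6 + v)*(-5)/7 = 2 - (-30 - 5*v)/7 = 2 + (30/7 + 5*v/7) = 44/7 + 5*v/7)
x(K) = 9/7 (x(K) = 44/7 + (5/7)*(-7) = 44/7 - 5 = 9/7)
1/((-3839 + 3684)*(-2977)) + ((537 - 210)*(2144 - 1752))/x(48) = 1/((-3839 + 3684)*(-2977)) + ((537 - 210)*(2144 - 1752))/(9/7) = -1/2977/(-155) + (327*392)*(7/9) = -1/155*(-1/2977) + 128184*(7/9) = 1/461435 + 299096/3 = 138013362763/1384305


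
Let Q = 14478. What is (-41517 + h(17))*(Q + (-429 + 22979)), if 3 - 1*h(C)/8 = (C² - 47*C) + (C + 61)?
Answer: -1408434036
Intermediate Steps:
h(C) = -464 - 8*C² + 368*C (h(C) = 24 - 8*((C² - 47*C) + (C + 61)) = 24 - 8*((C² - 47*C) + (61 + C)) = 24 - 8*(61 + C² - 46*C) = 24 + (-488 - 8*C² + 368*C) = -464 - 8*C² + 368*C)
(-41517 + h(17))*(Q + (-429 + 22979)) = (-41517 + (-464 - 8*17² + 368*17))*(14478 + (-429 + 22979)) = (-41517 + (-464 - 8*289 + 6256))*(14478 + 22550) = (-41517 + (-464 - 2312 + 6256))*37028 = (-41517 + 3480)*37028 = -38037*37028 = -1408434036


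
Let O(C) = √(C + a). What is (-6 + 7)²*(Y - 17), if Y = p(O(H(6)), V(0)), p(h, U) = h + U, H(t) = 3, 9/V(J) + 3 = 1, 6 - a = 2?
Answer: -43/2 + √7 ≈ -18.854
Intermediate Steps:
a = 4 (a = 6 - 1*2 = 6 - 2 = 4)
V(J) = -9/2 (V(J) = 9/(-3 + 1) = 9/(-2) = 9*(-½) = -9/2)
O(C) = √(4 + C) (O(C) = √(C + 4) = √(4 + C))
p(h, U) = U + h
Y = -9/2 + √7 (Y = -9/2 + √(4 + 3) = -9/2 + √7 ≈ -1.8542)
(-6 + 7)²*(Y - 17) = (-6 + 7)²*((-9/2 + √7) - 17) = 1²*(-43/2 + √7) = 1*(-43/2 + √7) = -43/2 + √7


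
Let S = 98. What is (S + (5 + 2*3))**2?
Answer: 11881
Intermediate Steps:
(S + (5 + 2*3))**2 = (98 + (5 + 2*3))**2 = (98 + (5 + 6))**2 = (98 + 11)**2 = 109**2 = 11881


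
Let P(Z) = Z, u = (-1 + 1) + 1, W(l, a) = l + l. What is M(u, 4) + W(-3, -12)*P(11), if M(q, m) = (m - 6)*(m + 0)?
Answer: -74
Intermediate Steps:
W(l, a) = 2*l
u = 1 (u = 0 + 1 = 1)
M(q, m) = m*(-6 + m) (M(q, m) = (-6 + m)*m = m*(-6 + m))
M(u, 4) + W(-3, -12)*P(11) = 4*(-6 + 4) + (2*(-3))*11 = 4*(-2) - 6*11 = -8 - 66 = -74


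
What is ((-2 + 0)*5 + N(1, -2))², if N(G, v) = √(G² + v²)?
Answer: (-10 + √5)² ≈ 60.279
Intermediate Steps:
((-2 + 0)*5 + N(1, -2))² = ((-2 + 0)*5 + √(1² + (-2)²))² = (-2*5 + √(1 + 4))² = (-10 + √5)²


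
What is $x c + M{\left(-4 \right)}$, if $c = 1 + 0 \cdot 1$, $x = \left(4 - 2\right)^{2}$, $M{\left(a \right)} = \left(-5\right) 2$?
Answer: $-6$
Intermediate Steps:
$M{\left(a \right)} = -10$
$x = 4$ ($x = 2^{2} = 4$)
$c = 1$ ($c = 1 + 0 = 1$)
$x c + M{\left(-4 \right)} = 4 \cdot 1 - 10 = 4 - 10 = -6$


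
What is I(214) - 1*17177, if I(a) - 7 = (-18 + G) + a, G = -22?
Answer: -16996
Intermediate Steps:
I(a) = -33 + a (I(a) = 7 + ((-18 - 22) + a) = 7 + (-40 + a) = -33 + a)
I(214) - 1*17177 = (-33 + 214) - 1*17177 = 181 - 17177 = -16996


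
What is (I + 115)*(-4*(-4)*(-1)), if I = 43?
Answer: -2528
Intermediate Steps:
(I + 115)*(-4*(-4)*(-1)) = (43 + 115)*(-4*(-4)*(-1)) = 158*(16*(-1)) = 158*(-16) = -2528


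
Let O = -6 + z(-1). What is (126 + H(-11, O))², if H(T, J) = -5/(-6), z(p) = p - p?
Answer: 579121/36 ≈ 16087.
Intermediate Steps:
z(p) = 0
O = -6 (O = -6 + 0 = -6)
H(T, J) = ⅚ (H(T, J) = -5*(-⅙) = ⅚)
(126 + H(-11, O))² = (126 + ⅚)² = (761/6)² = 579121/36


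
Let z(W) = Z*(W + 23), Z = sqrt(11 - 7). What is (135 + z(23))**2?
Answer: 51529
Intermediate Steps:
Z = 2 (Z = sqrt(4) = 2)
z(W) = 46 + 2*W (z(W) = 2*(W + 23) = 2*(23 + W) = 46 + 2*W)
(135 + z(23))**2 = (135 + (46 + 2*23))**2 = (135 + (46 + 46))**2 = (135 + 92)**2 = 227**2 = 51529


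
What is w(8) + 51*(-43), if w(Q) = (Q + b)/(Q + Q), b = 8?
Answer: -2192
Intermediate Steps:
w(Q) = (8 + Q)/(2*Q) (w(Q) = (Q + 8)/(Q + Q) = (8 + Q)/((2*Q)) = (8 + Q)*(1/(2*Q)) = (8 + Q)/(2*Q))
w(8) + 51*(-43) = (½)*(8 + 8)/8 + 51*(-43) = (½)*(⅛)*16 - 2193 = 1 - 2193 = -2192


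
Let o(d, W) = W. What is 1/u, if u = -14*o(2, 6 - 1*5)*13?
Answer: -1/182 ≈ -0.0054945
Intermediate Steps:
u = -182 (u = -14*(6 - 1*5)*13 = -14*(6 - 5)*13 = -14*1*13 = -14*13 = -182)
1/u = 1/(-182) = -1/182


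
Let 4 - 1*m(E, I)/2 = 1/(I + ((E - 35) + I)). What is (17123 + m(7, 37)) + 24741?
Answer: 963055/23 ≈ 41872.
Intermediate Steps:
m(E, I) = 8 - 2/(-35 + E + 2*I) (m(E, I) = 8 - 2/(I + ((E - 35) + I)) = 8 - 2/(I + ((-35 + E) + I)) = 8 - 2/(I + (-35 + E + I)) = 8 - 2/(-35 + E + 2*I))
(17123 + m(7, 37)) + 24741 = (17123 + 2*(-141 + 4*7 + 8*37)/(-35 + 7 + 2*37)) + 24741 = (17123 + 2*(-141 + 28 + 296)/(-35 + 7 + 74)) + 24741 = (17123 + 2*183/46) + 24741 = (17123 + 2*(1/46)*183) + 24741 = (17123 + 183/23) + 24741 = 394012/23 + 24741 = 963055/23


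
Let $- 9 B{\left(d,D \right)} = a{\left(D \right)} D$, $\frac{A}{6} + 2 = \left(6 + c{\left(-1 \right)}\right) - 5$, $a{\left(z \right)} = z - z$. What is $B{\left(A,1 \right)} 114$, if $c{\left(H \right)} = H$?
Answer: $0$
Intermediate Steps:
$a{\left(z \right)} = 0$
$A = -12$ ($A = -12 + 6 \left(\left(6 - 1\right) - 5\right) = -12 + 6 \left(5 - 5\right) = -12 + 6 \cdot 0 = -12 + 0 = -12$)
$B{\left(d,D \right)} = 0$ ($B{\left(d,D \right)} = - \frac{0 D}{9} = \left(- \frac{1}{9}\right) 0 = 0$)
$B{\left(A,1 \right)} 114 = 0 \cdot 114 = 0$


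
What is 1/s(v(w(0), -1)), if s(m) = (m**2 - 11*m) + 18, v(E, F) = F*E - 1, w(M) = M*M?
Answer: 1/30 ≈ 0.033333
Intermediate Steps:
w(M) = M**2
v(E, F) = -1 + E*F (v(E, F) = E*F - 1 = -1 + E*F)
s(m) = 18 + m**2 - 11*m
1/s(v(w(0), -1)) = 1/(18 + (-1 + 0**2*(-1))**2 - 11*(-1 + 0**2*(-1))) = 1/(18 + (-1 + 0*(-1))**2 - 11*(-1 + 0*(-1))) = 1/(18 + (-1 + 0)**2 - 11*(-1 + 0)) = 1/(18 + (-1)**2 - 11*(-1)) = 1/(18 + 1 + 11) = 1/30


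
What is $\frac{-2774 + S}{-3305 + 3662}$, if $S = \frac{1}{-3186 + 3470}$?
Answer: $- \frac{37515}{4828} \approx -7.7703$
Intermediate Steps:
$S = \frac{1}{284} \approx 0.0035211$
$\frac{-2774 + S}{-3305 + 3662} = \frac{-2774 + \frac{1}{284}}{-3305 + 3662} = - \frac{787815}{284 \cdot 357} = \left(- \frac{787815}{284}\right) \frac{1}{357} = - \frac{37515}{4828}$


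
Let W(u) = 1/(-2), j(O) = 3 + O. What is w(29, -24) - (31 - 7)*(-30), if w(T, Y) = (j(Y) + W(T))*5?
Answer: 1225/2 ≈ 612.50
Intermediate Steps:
W(u) = -½ (W(u) = 1*(-½) = -½)
w(T, Y) = 25/2 + 5*Y (w(T, Y) = ((3 + Y) - ½)*5 = (5/2 + Y)*5 = 25/2 + 5*Y)
w(29, -24) - (31 - 7)*(-30) = (25/2 + 5*(-24)) - (31 - 7)*(-30) = (25/2 - 120) - 24*(-30) = -215/2 - 1*(-720) = -215/2 + 720 = 1225/2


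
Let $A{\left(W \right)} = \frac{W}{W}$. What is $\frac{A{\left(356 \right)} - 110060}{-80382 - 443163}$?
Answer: $\frac{110059}{523545} \approx 0.21022$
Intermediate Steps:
$A{\left(W \right)} = 1$
$\frac{A{\left(356 \right)} - 110060}{-80382 - 443163} = \frac{1 - 110060}{-80382 - 443163} = - \frac{110059}{-523545} = \left(-110059\right) \left(- \frac{1}{523545}\right) = \frac{110059}{523545}$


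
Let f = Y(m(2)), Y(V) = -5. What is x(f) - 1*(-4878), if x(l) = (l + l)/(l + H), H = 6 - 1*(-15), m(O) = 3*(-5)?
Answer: 39019/8 ≈ 4877.4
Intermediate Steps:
m(O) = -15
H = 21 (H = 6 + 15 = 21)
f = -5
x(l) = 2*l/(21 + l) (x(l) = (l + l)/(l + 21) = (2*l)/(21 + l) = 2*l/(21 + l))
x(f) - 1*(-4878) = 2*(-5)/(21 - 5) - 1*(-4878) = 2*(-5)/16 + 4878 = 2*(-5)*(1/16) + 4878 = -5/8 + 4878 = 39019/8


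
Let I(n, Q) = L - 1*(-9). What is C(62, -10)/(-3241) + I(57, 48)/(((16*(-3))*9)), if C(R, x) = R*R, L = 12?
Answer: -576223/466704 ≈ -1.2347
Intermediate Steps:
I(n, Q) = 21 (I(n, Q) = 12 - 1*(-9) = 12 + 9 = 21)
C(R, x) = R²
C(62, -10)/(-3241) + I(57, 48)/(((16*(-3))*9)) = 62²/(-3241) + 21/(((16*(-3))*9)) = 3844*(-1/3241) + 21/((-48*9)) = -3844/3241 + 21/(-432) = -3844/3241 + 21*(-1/432) = -3844/3241 - 7/144 = -576223/466704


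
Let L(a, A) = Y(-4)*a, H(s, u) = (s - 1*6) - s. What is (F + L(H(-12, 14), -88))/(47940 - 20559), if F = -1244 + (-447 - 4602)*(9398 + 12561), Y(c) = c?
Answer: -110872211/27381 ≈ -4049.2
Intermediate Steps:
H(s, u) = -6 (H(s, u) = (s - 6) - s = (-6 + s) - s = -6)
F = -110872235 (F = -1244 - 5049*21959 = -1244 - 110870991 = -110872235)
L(a, A) = -4*a
(F + L(H(-12, 14), -88))/(47940 - 20559) = (-110872235 - 4*(-6))/(47940 - 20559) = (-110872235 + 24)/27381 = -110872211*1/27381 = -110872211/27381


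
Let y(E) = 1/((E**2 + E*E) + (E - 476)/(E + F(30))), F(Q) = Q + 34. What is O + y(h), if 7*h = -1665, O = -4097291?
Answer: -27647866162317740/6747840503 ≈ -4.0973e+6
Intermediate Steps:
F(Q) = 34 + Q
h = -1665/7 (h = (1/7)*(-1665) = -1665/7 ≈ -237.86)
y(E) = 1/(2*E**2 + (-476 + E)/(64 + E)) (y(E) = 1/((E**2 + E*E) + (E - 476)/(E + (34 + 30))) = 1/((E**2 + E**2) + (-476 + E)/(E + 64)) = 1/(2*E**2 + (-476 + E)/(64 + E)))
O + y(h) = -4097291 + (64 - 1665/7)/(-476 - 1665/7 + 2*(-1665/7)**3 + 128*(-1665/7)**2) = -4097291 - 1217/7/(-476 - 1665/7 + 2*(-4615754625/343) + 128*(2772225/49)) = -4097291 - 1217/7/(-476 - 1665/7 - 9231509250/343 + 354844800/49) = -4097291 - 1217/7/(-6747840503/343) = -4097291 - 343/6747840503*(-1217/7) = -4097291 + 59633/6747840503 = -27647866162317740/6747840503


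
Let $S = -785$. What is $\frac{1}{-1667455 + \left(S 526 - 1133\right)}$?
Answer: $- \frac{1}{2081498} \approx -4.8042 \cdot 10^{-7}$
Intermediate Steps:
$\frac{1}{-1667455 + \left(S 526 - 1133\right)} = \frac{1}{-1667455 - 414043} = \frac{1}{-2081498} = - \frac{1}{2081498}$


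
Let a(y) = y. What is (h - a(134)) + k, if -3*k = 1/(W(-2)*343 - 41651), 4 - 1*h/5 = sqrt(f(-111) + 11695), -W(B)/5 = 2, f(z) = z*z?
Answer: -15417701/135243 - 20*sqrt(1501) ≈ -888.85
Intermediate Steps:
f(z) = z**2
W(B) = -10 (W(B) = -5*2 = -10)
h = 20 - 20*sqrt(1501) (h = 20 - 5*sqrt((-111)**2 + 11695) = 20 - 5*sqrt(12321 + 11695) = 20 - 20*sqrt(1501) ≈ -754.85)
k = 1/135243 (k = -1/(3*(-10*343 - 41651)) = -1/(3*(-3430 - 41651)) = -1/3/(-45081) = -1/3*(-1/45081) = 1/135243 ≈ 7.3941e-6)
(h - a(134)) + k = ((20 - 20*sqrt(1501)) - 1*134) + 1/135243 = ((20 - 20*sqrt(1501)) - 134) + 1/135243 = (-114 - 20*sqrt(1501)) + 1/135243 = -15417701/135243 - 20*sqrt(1501)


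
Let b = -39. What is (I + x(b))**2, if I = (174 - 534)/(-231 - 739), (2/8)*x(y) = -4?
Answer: 2298256/9409 ≈ 244.26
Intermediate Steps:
x(y) = -16 (x(y) = 4*(-4) = -16)
I = 36/97 (I = -360/(-970) = -360*(-1/970) = 36/97 ≈ 0.37113)
(I + x(b))**2 = (36/97 - 16)**2 = (-1516/97)**2 = 2298256/9409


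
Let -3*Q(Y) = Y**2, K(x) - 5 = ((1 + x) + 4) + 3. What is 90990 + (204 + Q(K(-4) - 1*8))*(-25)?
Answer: 257695/3 ≈ 85898.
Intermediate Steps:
K(x) = 13 + x (K(x) = 5 + (((1 + x) + 4) + 3) = 5 + ((5 + x) + 3) = 5 + (8 + x) = 13 + x)
Q(Y) = -Y**2/3
90990 + (204 + Q(K(-4) - 1*8))*(-25) = 90990 + (204 - ((13 - 4) - 1*8)**2/3)*(-25) = 90990 + (204 - (9 - 8)**2/3)*(-25) = 90990 + (204 - 1/3*1**2)*(-25) = 90990 + (204 - 1/3*1)*(-25) = 90990 + (204 - 1/3)*(-25) = 90990 + (611/3)*(-25) = 90990 - 15275/3 = 257695/3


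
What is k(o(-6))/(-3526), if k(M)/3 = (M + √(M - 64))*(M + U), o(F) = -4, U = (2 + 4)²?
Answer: 192/1763 - 96*I*√17/1763 ≈ 0.10891 - 0.22451*I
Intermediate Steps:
U = 36 (U = 6² = 36)
k(M) = 3*(36 + M)*(M + √(-64 + M)) (k(M) = 3*((M + √(M - 64))*(M + 36)) = 3*((M + √(-64 + M))*(36 + M)) = 3*((36 + M)*(M + √(-64 + M))) = 3*(36 + M)*(M + √(-64 + M)))
k(o(-6))/(-3526) = (3*(-4)² + 108*(-4) + 108*√(-64 - 4) + 3*(-4)*√(-64 - 4))/(-3526) = (3*16 - 432 + 108*√(-68) + 3*(-4)*√(-68))*(-1/3526) = (48 - 432 + 108*(2*I*√17) + 3*(-4)*(2*I*√17))*(-1/3526) = (48 - 432 + 216*I*√17 - 24*I*√17)*(-1/3526) = (-384 + 192*I*√17)*(-1/3526) = 192/1763 - 96*I*√17/1763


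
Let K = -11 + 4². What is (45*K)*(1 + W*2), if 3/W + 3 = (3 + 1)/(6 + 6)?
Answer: -1125/4 ≈ -281.25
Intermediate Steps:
W = -9/8 (W = 3/(-3 + (3 + 1)/(6 + 6)) = 3/(-3 + 4/12) = 3/(-3 + 4*(1/12)) = 3/(-3 + ⅓) = 3/(-8/3) = 3*(-3/8) = -9/8 ≈ -1.1250)
K = 5 (K = -11 + 16 = 5)
(45*K)*(1 + W*2) = (45*5)*(1 - 9/8*2) = 225*(1 - 9/4) = 225*(-5/4) = -1125/4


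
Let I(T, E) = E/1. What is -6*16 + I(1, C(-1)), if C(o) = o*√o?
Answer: -96 - I ≈ -96.0 - 1.0*I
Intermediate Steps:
C(o) = o^(3/2)
I(T, E) = E (I(T, E) = E*1 = E)
-6*16 + I(1, C(-1)) = -6*16 + (-1)^(3/2) = -96 - I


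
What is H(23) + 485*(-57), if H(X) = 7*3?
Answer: -27624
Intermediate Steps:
H(X) = 21
H(23) + 485*(-57) = 21 + 485*(-57) = 21 - 27645 = -27624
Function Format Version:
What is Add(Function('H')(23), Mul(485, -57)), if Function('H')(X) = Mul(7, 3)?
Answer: -27624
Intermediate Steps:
Function('H')(X) = 21
Add(Function('H')(23), Mul(485, -57)) = Add(21, Mul(485, -57)) = Add(21, -27645) = -27624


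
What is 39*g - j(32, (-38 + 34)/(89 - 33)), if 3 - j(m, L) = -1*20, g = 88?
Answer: 3409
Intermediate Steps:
j(m, L) = 23 (j(m, L) = 3 - (-1)*20 = 3 - 1*(-20) = 3 + 20 = 23)
39*g - j(32, (-38 + 34)/(89 - 33)) = 39*88 - 1*23 = 3432 - 23 = 3409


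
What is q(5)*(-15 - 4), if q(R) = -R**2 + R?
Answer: 380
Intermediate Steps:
q(R) = R - R**2
q(5)*(-15 - 4) = (5*(1 - 1*5))*(-15 - 4) = (5*(1 - 5))*(-19) = (5*(-4))*(-19) = -20*(-19) = 380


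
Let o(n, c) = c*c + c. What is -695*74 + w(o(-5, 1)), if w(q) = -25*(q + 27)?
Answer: -52155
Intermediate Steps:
o(n, c) = c + c² (o(n, c) = c² + c = c + c²)
w(q) = -675 - 25*q (w(q) = -25*(27 + q) = -675 - 25*q)
-695*74 + w(o(-5, 1)) = -695*74 + (-675 - 25*(1 + 1)) = -51430 + (-675 - 25*2) = -51430 + (-675 - 50) = -51430 - 725 = -52155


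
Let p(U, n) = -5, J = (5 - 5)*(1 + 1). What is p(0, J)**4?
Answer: 625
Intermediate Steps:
J = 0 (J = 0*2 = 0)
p(0, J)**4 = (-5)**4 = 625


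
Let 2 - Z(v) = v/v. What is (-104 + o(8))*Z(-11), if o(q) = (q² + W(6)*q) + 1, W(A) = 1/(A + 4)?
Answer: -191/5 ≈ -38.200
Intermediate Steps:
W(A) = 1/(4 + A)
Z(v) = 1 (Z(v) = 2 - v/v = 2 - 1*1 = 2 - 1 = 1)
o(q) = 1 + q² + q/10 (o(q) = (q² + q/(4 + 6)) + 1 = (q² + q/10) + 1 = 1 + q² + q/10)
(-104 + o(8))*Z(-11) = (-104 + (1 + 8² + (⅒)*8))*1 = (-104 + (1 + 64 + ⅘))*1 = (-104 + 329/5)*1 = -191/5*1 = -191/5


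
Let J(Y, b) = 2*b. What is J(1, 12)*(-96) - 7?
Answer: -2311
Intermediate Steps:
J(1, 12)*(-96) - 7 = (2*12)*(-96) - 7 = 24*(-96) - 7 = -2304 - 7 = -2311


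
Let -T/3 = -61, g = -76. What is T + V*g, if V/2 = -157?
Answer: 24047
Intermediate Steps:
V = -314 (V = 2*(-157) = -314)
T = 183 (T = -3*(-61) = 183)
T + V*g = 183 - 314*(-76) = 183 + 23864 = 24047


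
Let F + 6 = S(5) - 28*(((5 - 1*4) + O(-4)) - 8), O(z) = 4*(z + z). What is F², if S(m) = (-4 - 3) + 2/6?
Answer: 10484644/9 ≈ 1.1650e+6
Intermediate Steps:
O(z) = 8*z (O(z) = 4*(2*z) = 8*z)
S(m) = -20/3 (S(m) = -7 + 2*(⅙) = -7 + ⅓ = -20/3)
F = 3238/3 (F = -6 + (-20/3 - 28*(((5 - 1*4) + 8*(-4)) - 8)) = -6 + (-20/3 - 28*(((5 - 4) - 32) - 8)) = -6 + (-20/3 - 28*((1 - 32) - 8)) = -6 + (-20/3 - 28*(-31 - 8)) = -6 + (-20/3 - 28*(-39)) = -6 + (-20/3 + 1092) = -6 + 3256/3 = 3238/3 ≈ 1079.3)
F² = (3238/3)² = 10484644/9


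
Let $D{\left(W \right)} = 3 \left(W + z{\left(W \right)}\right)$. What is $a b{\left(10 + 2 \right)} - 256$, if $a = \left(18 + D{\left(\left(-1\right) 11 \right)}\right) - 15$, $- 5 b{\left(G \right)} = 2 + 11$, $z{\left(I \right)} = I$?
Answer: $- \frac{461}{5} \approx -92.2$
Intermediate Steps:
$b{\left(G \right)} = - \frac{13}{5}$ ($b{\left(G \right)} = - \frac{2 + 11}{5} = \left(- \frac{1}{5}\right) 13 = - \frac{13}{5}$)
$D{\left(W \right)} = 6 W$ ($D{\left(W \right)} = 3 \left(W + W\right) = 3 \cdot 2 W = 6 W$)
$a = -63$ ($a = \left(18 + 6 \left(\left(-1\right) 11\right)\right) - 15 = \left(18 + 6 \left(-11\right)\right) - 15 = \left(18 - 66\right) - 15 = -48 - 15 = -63$)
$a b{\left(10 + 2 \right)} - 256 = \left(-63\right) \left(- \frac{13}{5}\right) - 256 = \frac{819}{5} - 256 = - \frac{461}{5}$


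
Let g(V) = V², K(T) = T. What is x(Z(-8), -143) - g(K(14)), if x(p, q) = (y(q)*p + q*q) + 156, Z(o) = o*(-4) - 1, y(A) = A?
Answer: 15976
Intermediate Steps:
Z(o) = -1 - 4*o (Z(o) = -4*o - 1 = -1 - 4*o)
x(p, q) = 156 + q² + p*q (x(p, q) = (q*p + q*q) + 156 = (p*q + q²) + 156 = (q² + p*q) + 156 = 156 + q² + p*q)
x(Z(-8), -143) - g(K(14)) = (156 + (-143)² + (-1 - 4*(-8))*(-143)) - 1*14² = (156 + 20449 + (-1 + 32)*(-143)) - 1*196 = (156 + 20449 + 31*(-143)) - 196 = (156 + 20449 - 4433) - 196 = 16172 - 196 = 15976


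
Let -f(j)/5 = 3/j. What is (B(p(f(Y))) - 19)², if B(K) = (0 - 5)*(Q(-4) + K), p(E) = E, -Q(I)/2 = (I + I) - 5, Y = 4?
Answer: 271441/16 ≈ 16965.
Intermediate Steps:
Q(I) = 10 - 4*I (Q(I) = -2*((I + I) - 5) = -2*(2*I - 5) = -2*(-5 + 2*I) = 10 - 4*I)
f(j) = -15/j
B(K) = -130 - 5*K (B(K) = (0 - 5)*((10 - 4*(-4)) + K) = -5*((10 + 16) + K) = -5*(26 + K) = -130 - 5*K)
(B(p(f(Y))) - 19)² = ((-130 - (-75)/4) - 19)² = ((-130 - 5*(-15/4)) - 19)² = ((-130 + 75/4) - 19)² = (-445/4 - 19)² = (-521/4)² = 271441/16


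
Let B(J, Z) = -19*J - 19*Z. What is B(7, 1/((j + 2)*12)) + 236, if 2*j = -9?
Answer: 3109/30 ≈ 103.63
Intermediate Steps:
j = -9/2 (j = (½)*(-9) = -9/2 ≈ -4.5000)
B(7, 1/((j + 2)*12)) + 236 = (-19*7 - 19/((-9/2 + 2)*12)) + 236 = (-133 - 19/((-5/2)*12)) + 236 = (-133 - (-38)/(5*12)) + 236 = (-133 - 19*(-1/30)) + 236 = (-133 + 19/30) + 236 = -3971/30 + 236 = 3109/30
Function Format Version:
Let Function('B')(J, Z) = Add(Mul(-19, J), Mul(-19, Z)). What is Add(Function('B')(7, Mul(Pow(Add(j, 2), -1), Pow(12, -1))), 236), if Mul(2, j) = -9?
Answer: Rational(3109, 30) ≈ 103.63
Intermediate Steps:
j = Rational(-9, 2) (j = Mul(Rational(1, 2), -9) = Rational(-9, 2) ≈ -4.5000)
Add(Function('B')(7, Mul(Pow(Add(j, 2), -1), Pow(12, -1))), 236) = Add(Add(Mul(-19, 7), Mul(-19, Mul(Pow(Add(Rational(-9, 2), 2), -1), Pow(12, -1)))), 236) = Add(Add(-133, Mul(-19, Mul(Pow(Rational(-5, 2), -1), Rational(1, 12)))), 236) = Add(Add(-133, Mul(-19, Mul(Rational(-2, 5), Rational(1, 12)))), 236) = Add(Add(-133, Mul(-19, Rational(-1, 30))), 236) = Add(Add(-133, Rational(19, 30)), 236) = Add(Rational(-3971, 30), 236) = Rational(3109, 30)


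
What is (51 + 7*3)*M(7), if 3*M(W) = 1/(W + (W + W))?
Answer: 8/7 ≈ 1.1429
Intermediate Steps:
M(W) = 1/(9*W) (M(W) = 1/(3*(W + (W + W))) = 1/(3*(W + 2*W)) = 1/(3*((3*W))) = (1/(3*W))/3 = 1/(9*W))
(51 + 7*3)*M(7) = (51 + 7*3)*((⅑)/7) = (51 + 21)*((⅑)*(⅐)) = 72*(1/63) = 8/7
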